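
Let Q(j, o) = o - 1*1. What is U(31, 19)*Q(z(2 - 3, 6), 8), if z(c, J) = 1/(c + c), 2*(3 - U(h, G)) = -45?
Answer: 357/2 ≈ 178.50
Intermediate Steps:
U(h, G) = 51/2 (U(h, G) = 3 - ½*(-45) = 3 + 45/2 = 51/2)
z(c, J) = 1/(2*c)
Q(j, o) = -1 + o (Q(j, o) = o - 1 = -1 + o)
U(31, 19)*Q(z(2 - 3, 6), 8) = 51*(-1 + 8)/2 = (51/2)*7 = 357/2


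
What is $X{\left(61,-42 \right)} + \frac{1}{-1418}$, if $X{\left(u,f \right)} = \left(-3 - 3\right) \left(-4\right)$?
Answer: $\frac{34031}{1418} \approx 23.999$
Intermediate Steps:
$X{\left(u,f \right)} = 24$ ($X{\left(u,f \right)} = \left(-6\right) \left(-4\right) = 24$)
$X{\left(61,-42 \right)} + \frac{1}{-1418} = 24 + \frac{1}{-1418} = 24 - \frac{1}{1418} = \frac{34031}{1418}$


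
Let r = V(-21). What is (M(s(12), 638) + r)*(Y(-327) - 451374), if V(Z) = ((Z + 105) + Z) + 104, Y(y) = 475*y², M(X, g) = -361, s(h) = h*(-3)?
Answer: -9765940794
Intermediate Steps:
s(h) = -3*h
V(Z) = 209 + 2*Z (V(Z) = ((105 + Z) + Z) + 104 = (105 + 2*Z) + 104 = 209 + 2*Z)
r = 167 (r = 209 + 2*(-21) = 209 - 42 = 167)
(M(s(12), 638) + r)*(Y(-327) - 451374) = (-361 + 167)*(475*(-327)² - 451374) = -194*(475*106929 - 451374) = -194*(50791275 - 451374) = -194*50339901 = -9765940794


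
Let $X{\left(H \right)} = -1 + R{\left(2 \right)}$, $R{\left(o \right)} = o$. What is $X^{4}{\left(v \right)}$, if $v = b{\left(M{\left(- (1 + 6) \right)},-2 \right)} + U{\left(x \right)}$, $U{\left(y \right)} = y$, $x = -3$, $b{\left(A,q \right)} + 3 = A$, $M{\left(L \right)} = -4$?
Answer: $1$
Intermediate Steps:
$b{\left(A,q \right)} = -3 + A$
$v = -10$ ($v = \left(-3 - 4\right) - 3 = -7 - 3 = -10$)
$X{\left(H \right)} = 1$ ($X{\left(H \right)} = -1 + 2 = 1$)
$X^{4}{\left(v \right)} = 1^{4} = 1$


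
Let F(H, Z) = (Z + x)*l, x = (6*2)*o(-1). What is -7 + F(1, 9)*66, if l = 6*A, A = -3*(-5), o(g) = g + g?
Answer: -89107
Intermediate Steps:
o(g) = 2*g
A = 15
l = 90 (l = 6*15 = 90)
x = -24 (x = (6*2)*(2*(-1)) = 12*(-2) = -24)
F(H, Z) = -2160 + 90*Z (F(H, Z) = (Z - 24)*90 = (-24 + Z)*90 = -2160 + 90*Z)
-7 + F(1, 9)*66 = -7 + (-2160 + 90*9)*66 = -7 + (-2160 + 810)*66 = -7 - 1350*66 = -7 - 89100 = -89107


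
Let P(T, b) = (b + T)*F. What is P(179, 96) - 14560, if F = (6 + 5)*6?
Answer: 3590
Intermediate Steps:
F = 66 (F = 11*6 = 66)
P(T, b) = 66*T + 66*b (P(T, b) = (b + T)*66 = (T + b)*66 = 66*T + 66*b)
P(179, 96) - 14560 = (66*179 + 66*96) - 14560 = (11814 + 6336) - 14560 = 18150 - 14560 = 3590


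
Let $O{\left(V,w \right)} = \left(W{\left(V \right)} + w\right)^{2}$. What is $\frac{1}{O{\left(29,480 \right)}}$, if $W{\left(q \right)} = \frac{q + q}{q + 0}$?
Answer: $\frac{1}{232324} \approx 4.3043 \cdot 10^{-6}$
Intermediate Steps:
$W{\left(q \right)} = 2$ ($W{\left(q \right)} = \frac{2 q}{q} = 2$)
$O{\left(V,w \right)} = \left(2 + w\right)^{2}$
$\frac{1}{O{\left(29,480 \right)}} = \frac{1}{\left(2 + 480\right)^{2}} = \frac{1}{482^{2}} = \frac{1}{232324}$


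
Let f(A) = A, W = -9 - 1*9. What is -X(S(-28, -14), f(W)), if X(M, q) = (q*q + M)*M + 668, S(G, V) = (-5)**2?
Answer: -9393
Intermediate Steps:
S(G, V) = 25
W = -18 (W = -9 - 9 = -18)
X(M, q) = 668 + M*(M + q**2) (X(M, q) = (q**2 + M)*M + 668 = (M + q**2)*M + 668 = M*(M + q**2) + 668 = 668 + M*(M + q**2))
-X(S(-28, -14), f(W)) = -(668 + 25**2 + 25*(-18)**2) = -(668 + 625 + 25*324) = -(668 + 625 + 8100) = -1*9393 = -9393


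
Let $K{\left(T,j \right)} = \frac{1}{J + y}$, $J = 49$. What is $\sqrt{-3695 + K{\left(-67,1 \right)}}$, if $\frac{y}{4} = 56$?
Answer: $\frac{i \sqrt{275384382}}{273} \approx 60.786 i$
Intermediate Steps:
$y = 224$ ($y = 4 \cdot 56 = 224$)
$K{\left(T,j \right)} = \frac{1}{273}$ ($K{\left(T,j \right)} = \frac{1}{49 + 224} = \frac{1}{273}$)
$\sqrt{-3695 + K{\left(-67,1 \right)}} = \sqrt{-3695 + \frac{1}{273}} = \sqrt{- \frac{1008734}{273}} = \frac{i \sqrt{275384382}}{273}$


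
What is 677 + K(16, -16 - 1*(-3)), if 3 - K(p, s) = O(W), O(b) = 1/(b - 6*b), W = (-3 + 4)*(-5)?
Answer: 16999/25 ≈ 679.96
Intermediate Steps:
W = -5 (W = 1*(-5) = -5)
O(b) = -1/(5*b) (O(b) = 1/(-5*b) = -1/(5*b))
K(p, s) = 74/25 (K(p, s) = 3 - (-1)/(5*(-5)) = 3 - (-1)*(-1)/(5*5) = 3 - 1*1/25 = 3 - 1/25 = 74/25)
677 + K(16, -16 - 1*(-3)) = 677 + 74/25 = 16999/25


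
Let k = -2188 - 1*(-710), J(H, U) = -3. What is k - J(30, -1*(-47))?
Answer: -1475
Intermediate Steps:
k = -1478 (k = -2188 + 710 = -1478)
k - J(30, -1*(-47)) = -1478 - 1*(-3) = -1478 + 3 = -1475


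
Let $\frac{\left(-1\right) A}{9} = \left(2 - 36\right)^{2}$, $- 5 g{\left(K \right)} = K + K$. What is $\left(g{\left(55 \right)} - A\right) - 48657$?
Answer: $-38275$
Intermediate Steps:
$g{\left(K \right)} = - \frac{2 K}{5}$ ($g{\left(K \right)} = - \frac{K + K}{5} = - \frac{2 K}{5}$)
$A = -10404$ ($A = - 9 \left(2 - 36\right)^{2} = - 9 \left(-34\right)^{2} = \left(-9\right) 1156 = -10404$)
$\left(g{\left(55 \right)} - A\right) - 48657 = \left(\left(- \frac{2}{5}\right) 55 - -10404\right) - 48657 = \left(-22 + 10404\right) - 48657 = 10382 - 48657 = -38275$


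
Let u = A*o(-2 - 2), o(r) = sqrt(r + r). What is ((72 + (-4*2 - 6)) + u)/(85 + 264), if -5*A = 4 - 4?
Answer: 58/349 ≈ 0.16619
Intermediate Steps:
o(r) = sqrt(2)*sqrt(r) (o(r) = sqrt(2*r) = sqrt(2)*sqrt(r))
A = 0 (A = -(4 - 4)/5 = -1/5*0 = 0)
u = 0 (u = 0*(sqrt(2)*sqrt(-2 - 2)) = 0*(sqrt(2)*sqrt(-4)) = 0*(sqrt(2)*(2*I)) = 0*(2*I*sqrt(2)) = 0)
((72 + (-4*2 - 6)) + u)/(85 + 264) = ((72 + (-4*2 - 6)) + 0)/(85 + 264) = ((72 + (-8 - 6)) + 0)/349 = ((72 - 14) + 0)*(1/349) = (58 + 0)*(1/349) = 58*(1/349) = 58/349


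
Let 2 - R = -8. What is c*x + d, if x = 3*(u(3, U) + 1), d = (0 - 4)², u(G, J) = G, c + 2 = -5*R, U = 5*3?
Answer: -608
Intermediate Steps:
R = 10 (R = 2 - 1*(-8) = 2 + 8 = 10)
U = 15
c = -52 (c = -2 - 5*10 = -2 - 50 = -52)
d = 16 (d = (-4)² = 16)
x = 12 (x = 3*(3 + 1) = 3*4 = 12)
c*x + d = -52*12 + 16 = -624 + 16 = -608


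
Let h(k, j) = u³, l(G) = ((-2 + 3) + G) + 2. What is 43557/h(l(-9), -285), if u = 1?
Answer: 43557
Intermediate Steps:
l(G) = 3 + G (l(G) = (1 + G) + 2 = 3 + G)
h(k, j) = 1 (h(k, j) = 1³ = 1)
43557/h(l(-9), -285) = 43557/1 = 43557*1 = 43557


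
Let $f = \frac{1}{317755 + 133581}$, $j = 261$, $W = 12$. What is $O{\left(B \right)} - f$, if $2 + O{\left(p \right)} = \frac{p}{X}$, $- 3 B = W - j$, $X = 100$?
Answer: $- \frac{13201603}{11283400} \approx -1.17$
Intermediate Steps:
$B = 83$ ($B = - \frac{12 - 261}{3} = \left(- \frac{1}{3}\right) \left(-249\right) = 83$)
$O{\left(p \right)} = -2 + \frac{p}{100}$
$f = \frac{1}{451336} \approx 2.2156 \cdot 10^{-6}$
$O{\left(B \right)} - f = \left(-2 + \frac{1}{100} \cdot 83\right) - \frac{1}{451336} = \left(-2 + \frac{83}{100}\right) - \frac{1}{451336} = - \frac{117}{100} - \frac{1}{451336} = - \frac{13201603}{11283400}$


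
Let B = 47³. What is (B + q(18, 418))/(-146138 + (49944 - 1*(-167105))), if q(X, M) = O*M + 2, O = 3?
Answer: 105079/70911 ≈ 1.4818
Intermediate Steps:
B = 103823
q(X, M) = 2 + 3*M (q(X, M) = 3*M + 2 = 2 + 3*M)
(B + q(18, 418))/(-146138 + (49944 - 1*(-167105))) = (103823 + (2 + 3*418))/(-146138 + (49944 - 1*(-167105))) = (103823 + (2 + 1254))/(-146138 + (49944 + 167105)) = (103823 + 1256)/(-146138 + 217049) = 105079/70911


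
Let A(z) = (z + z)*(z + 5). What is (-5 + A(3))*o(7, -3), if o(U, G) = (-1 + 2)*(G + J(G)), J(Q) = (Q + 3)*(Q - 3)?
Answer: -129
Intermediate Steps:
J(Q) = (-3 + Q)*(3 + Q) (J(Q) = (3 + Q)*(-3 + Q) = (-3 + Q)*(3 + Q))
A(z) = 2*z*(5 + z) (A(z) = (2*z)*(5 + z) = 2*z*(5 + z))
o(U, G) = -9 + G + G² (o(U, G) = (-1 + 2)*(G + (-9 + G²)) = 1*(-9 + G + G²) = -9 + G + G²)
(-5 + A(3))*o(7, -3) = (-5 + 2*3*(5 + 3))*(-9 - 3 + (-3)²) = (-5 + 2*3*8)*(-9 - 3 + 9) = (-5 + 48)*(-3) = 43*(-3) = -129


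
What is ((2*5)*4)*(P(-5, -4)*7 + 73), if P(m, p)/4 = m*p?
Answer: 25320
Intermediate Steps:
P(m, p) = 4*m*p (P(m, p) = 4*(m*p) = 4*m*p)
((2*5)*4)*(P(-5, -4)*7 + 73) = ((2*5)*4)*((4*(-5)*(-4))*7 + 73) = (10*4)*(80*7 + 73) = 40*(560 + 73) = 40*633 = 25320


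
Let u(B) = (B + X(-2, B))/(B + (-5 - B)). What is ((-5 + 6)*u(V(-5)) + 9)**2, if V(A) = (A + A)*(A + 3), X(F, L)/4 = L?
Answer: 121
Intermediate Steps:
X(F, L) = 4*L
V(A) = 2*A*(3 + A) (V(A) = (2*A)*(3 + A) = 2*A*(3 + A))
u(B) = -B (u(B) = (B + 4*B)/(B + (-5 - B)) = (5*B)/(-5) = (5*B)*(-1/5) = -B)
((-5 + 6)*u(V(-5)) + 9)**2 = ((-5 + 6)*(-2*(-5)*(3 - 5)) + 9)**2 = (1*(-2*(-5)*(-2)) + 9)**2 = (1*(-1*20) + 9)**2 = (1*(-20) + 9)**2 = (-20 + 9)**2 = (-11)**2 = 121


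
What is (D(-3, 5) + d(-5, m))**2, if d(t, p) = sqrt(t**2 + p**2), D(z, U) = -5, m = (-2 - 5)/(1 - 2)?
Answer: (5 - sqrt(74))**2 ≈ 12.977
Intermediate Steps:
m = 7 (m = -7/(-1) = -7*(-1) = 7)
d(t, p) = sqrt(p**2 + t**2)
(D(-3, 5) + d(-5, m))**2 = (-5 + sqrt(7**2 + (-5)**2))**2 = (-5 + sqrt(49 + 25))**2 = (-5 + sqrt(74))**2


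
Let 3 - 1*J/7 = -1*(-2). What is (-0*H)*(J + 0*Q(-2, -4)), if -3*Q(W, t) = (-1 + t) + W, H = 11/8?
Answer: 0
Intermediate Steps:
H = 11/8 (H = 11*(⅛) = 11/8 ≈ 1.3750)
J = 7 (J = 21 - (-7)*(-2) = 21 - 7*2 = 21 - 14 = 7)
Q(W, t) = ⅓ - W/3 - t/3 (Q(W, t) = -((-1 + t) + W)/3 = -(-1 + W + t)/3 = ⅓ - W/3 - t/3)
(-0*H)*(J + 0*Q(-2, -4)) = (-0*11/8)*(7 + 0*(⅓ - ⅓*(-2) - ⅓*(-4))) = (-19*0)*(7 + 0*(⅓ + ⅔ + 4/3)) = 0*(7 + 0*(7/3)) = 0*(7 + 0) = 0*7 = 0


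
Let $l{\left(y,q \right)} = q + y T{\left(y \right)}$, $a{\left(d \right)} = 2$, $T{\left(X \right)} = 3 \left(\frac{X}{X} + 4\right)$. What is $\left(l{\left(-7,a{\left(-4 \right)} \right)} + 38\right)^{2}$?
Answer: $4225$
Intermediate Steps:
$T{\left(X \right)} = 15$ ($T{\left(X \right)} = 3 \left(1 + 4\right) = 3 \cdot 5 = 15$)
$l{\left(y,q \right)} = q + 15 y$ ($l{\left(y,q \right)} = q + y 15 = q + 15 y$)
$\left(l{\left(-7,a{\left(-4 \right)} \right)} + 38\right)^{2} = \left(\left(2 + 15 \left(-7\right)\right) + 38\right)^{2} = \left(\left(2 - 105\right) + 38\right)^{2} = \left(-103 + 38\right)^{2} = \left(-65\right)^{2} = 4225$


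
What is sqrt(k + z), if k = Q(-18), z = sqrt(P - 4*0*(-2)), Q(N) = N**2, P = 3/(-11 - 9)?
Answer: sqrt(32400 + 10*I*sqrt(15))/10 ≈ 18.0 + 0.010758*I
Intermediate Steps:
P = -3/20 (P = 3/(-20) = -1/20*3 = -3/20 ≈ -0.15000)
z = I*sqrt(15)/10 (z = sqrt(-3/20 - 4*0*(-2)) = sqrt(-3/20 + 0*(-2)) = sqrt(-3/20 + 0) = sqrt(-3/20) = I*sqrt(15)/10 ≈ 0.3873*I)
k = 324 (k = (-18)**2 = 324)
sqrt(k + z) = sqrt(324 + I*sqrt(15)/10)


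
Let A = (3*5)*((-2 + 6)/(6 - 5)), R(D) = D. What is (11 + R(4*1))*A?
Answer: 900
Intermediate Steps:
A = 60 (A = 15*(4/1) = 15*(4*1) = 15*4 = 60)
(11 + R(4*1))*A = (11 + 4*1)*60 = (11 + 4)*60 = 15*60 = 900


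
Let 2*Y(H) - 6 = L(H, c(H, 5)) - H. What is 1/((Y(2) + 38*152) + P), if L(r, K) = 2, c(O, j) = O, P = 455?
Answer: 1/6234 ≈ 0.00016041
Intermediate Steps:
Y(H) = 4 - H/2 (Y(H) = 3 + (2 - H)/2 = 3 + (1 - H/2) = 4 - H/2)
1/((Y(2) + 38*152) + P) = 1/(((4 - ½*2) + 38*152) + 455) = 1/(((4 - 1) + 5776) + 455) = 1/((3 + 5776) + 455) = 1/(5779 + 455) = 1/6234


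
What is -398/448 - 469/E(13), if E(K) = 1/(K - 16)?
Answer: 314969/224 ≈ 1406.1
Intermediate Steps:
E(K) = 1/(-16 + K)
-398/448 - 469/E(13) = -398/448 - 469/(1/(-16 + 13)) = -398*1/448 - 469/(1/(-3)) = -199/224 - 469/(-⅓) = -199/224 - 469*(-3) = -199/224 + 1407 = 314969/224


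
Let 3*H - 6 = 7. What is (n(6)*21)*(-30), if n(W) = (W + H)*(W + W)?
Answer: -78120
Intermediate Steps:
H = 13/3 (H = 2 + (⅓)*7 = 2 + 7/3 = 13/3 ≈ 4.3333)
n(W) = 2*W*(13/3 + W) (n(W) = (W + 13/3)*(W + W) = (13/3 + W)*(2*W) = 2*W*(13/3 + W))
(n(6)*21)*(-30) = (((⅔)*6*(13 + 3*6))*21)*(-30) = (((⅔)*6*(13 + 18))*21)*(-30) = (((⅔)*6*31)*21)*(-30) = (124*21)*(-30) = 2604*(-30) = -78120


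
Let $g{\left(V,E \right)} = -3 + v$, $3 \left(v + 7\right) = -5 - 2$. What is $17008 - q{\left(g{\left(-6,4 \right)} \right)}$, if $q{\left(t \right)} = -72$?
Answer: $17080$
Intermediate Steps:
$v = - \frac{28}{3}$ ($v = -7 + \frac{-5 - 2}{3} = -7 + \frac{1}{3} \left(-7\right) = -7 - \frac{7}{3} = - \frac{28}{3} \approx -9.3333$)
$g{\left(V,E \right)} = - \frac{37}{3}$ ($g{\left(V,E \right)} = -3 - \frac{28}{3} = - \frac{37}{3}$)
$17008 - q{\left(g{\left(-6,4 \right)} \right)} = 17008 - -72 = 17008 + 72 = 17080$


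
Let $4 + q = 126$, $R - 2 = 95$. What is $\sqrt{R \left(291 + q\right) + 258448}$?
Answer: $\sqrt{298509} \approx 546.36$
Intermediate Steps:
$R = 97$ ($R = 2 + 95 = 97$)
$q = 122$ ($q = -4 + 126 = 122$)
$\sqrt{R \left(291 + q\right) + 258448} = \sqrt{97 \left(291 + 122\right) + 258448} = \sqrt{97 \cdot 413 + 258448} = \sqrt{40061 + 258448} = \sqrt{298509}$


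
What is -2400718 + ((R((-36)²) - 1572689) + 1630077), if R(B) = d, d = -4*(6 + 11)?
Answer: -2343398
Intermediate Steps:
d = -68 (d = -4*17 = -68)
R(B) = -68
-2400718 + ((R((-36)²) - 1572689) + 1630077) = -2400718 + ((-68 - 1572689) + 1630077) = -2400718 + (-1572757 + 1630077) = -2400718 + 57320 = -2343398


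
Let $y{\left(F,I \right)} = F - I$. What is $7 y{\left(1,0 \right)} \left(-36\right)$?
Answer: $-252$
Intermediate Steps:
$7 y{\left(1,0 \right)} \left(-36\right) = 7 \left(1 - 0\right) \left(-36\right) = 7 \left(1 + 0\right) \left(-36\right) = 7 \cdot 1 \left(-36\right) = 7 \left(-36\right) = -252$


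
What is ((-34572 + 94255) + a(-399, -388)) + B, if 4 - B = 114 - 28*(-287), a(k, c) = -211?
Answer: 51326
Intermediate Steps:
B = -8146 (B = 4 - (114 - 28*(-287)) = 4 - (114 + 8036) = 4 - 1*8150 = 4 - 8150 = -8146)
((-34572 + 94255) + a(-399, -388)) + B = ((-34572 + 94255) - 211) - 8146 = (59683 - 211) - 8146 = 59472 - 8146 = 51326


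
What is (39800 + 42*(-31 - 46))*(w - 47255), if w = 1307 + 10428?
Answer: -1298824320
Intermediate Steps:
w = 11735
(39800 + 42*(-31 - 46))*(w - 47255) = (39800 + 42*(-31 - 46))*(11735 - 47255) = (39800 + 42*(-77))*(-35520) = (39800 - 3234)*(-35520) = 36566*(-35520) = -1298824320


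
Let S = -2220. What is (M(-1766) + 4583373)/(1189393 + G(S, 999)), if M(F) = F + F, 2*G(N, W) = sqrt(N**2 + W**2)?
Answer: 21788923306052/5658616907395 - 1016724702*sqrt(481)/5658616907395 ≈ 3.8466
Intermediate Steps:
G(N, W) = sqrt(N**2 + W**2)/2
M(F) = 2*F
(M(-1766) + 4583373)/(1189393 + G(S, 999)) = (2*(-1766) + 4583373)/(1189393 + sqrt((-2220)**2 + 999**2)/2) = (-3532 + 4583373)/(1189393 + sqrt(4928400 + 998001)/2) = 4579841/(1189393 + sqrt(5926401)/2) = 4579841/(1189393 + (111*sqrt(481))/2) = 4579841/(1189393 + 111*sqrt(481)/2)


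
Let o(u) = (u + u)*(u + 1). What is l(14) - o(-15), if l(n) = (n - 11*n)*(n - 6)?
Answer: -1540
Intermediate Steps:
l(n) = -10*n*(-6 + n) (l(n) = (-10*n)*(-6 + n) = -10*n*(-6 + n))
o(u) = 2*u*(1 + u) (o(u) = (2*u)*(1 + u) = 2*u*(1 + u))
l(14) - o(-15) = 10*14*(6 - 1*14) - 2*(-15)*(1 - 15) = 10*14*(6 - 14) - 2*(-15)*(-14) = 10*14*(-8) - 1*420 = -1120 - 420 = -1540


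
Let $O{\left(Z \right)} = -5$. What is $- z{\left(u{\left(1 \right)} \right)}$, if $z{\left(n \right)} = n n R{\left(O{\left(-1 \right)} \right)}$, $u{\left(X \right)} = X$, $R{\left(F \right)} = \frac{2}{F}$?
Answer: $\frac{2}{5} \approx 0.4$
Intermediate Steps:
$z{\left(n \right)} = - \frac{2 n^{2}}{5}$ ($z{\left(n \right)} = n n \frac{2}{-5} = n^{2} \cdot 2 \left(- \frac{1}{5}\right) = n^{2} \left(- \frac{2}{5}\right) = - \frac{2 n^{2}}{5}$)
$- z{\left(u{\left(1 \right)} \right)} = - \frac{\left(-2\right) 1^{2}}{5} = - \frac{\left(-2\right) 1}{5} = \left(-1\right) \left(- \frac{2}{5}\right) = \frac{2}{5}$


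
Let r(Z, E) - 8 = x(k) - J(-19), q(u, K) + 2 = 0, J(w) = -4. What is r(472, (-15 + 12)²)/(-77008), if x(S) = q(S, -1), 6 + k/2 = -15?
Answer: -5/38504 ≈ -0.00012986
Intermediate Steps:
k = -42 (k = -12 + 2*(-15) = -12 - 30 = -42)
q(u, K) = -2 (q(u, K) = -2 + 0 = -2)
x(S) = -2
r(Z, E) = 10 (r(Z, E) = 8 + (-2 - 1*(-4)) = 8 + (-2 + 4) = 8 + 2 = 10)
r(472, (-15 + 12)²)/(-77008) = 10/(-77008) = 10*(-1/77008) = -5/38504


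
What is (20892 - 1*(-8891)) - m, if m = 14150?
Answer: 15633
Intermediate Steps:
(20892 - 1*(-8891)) - m = (20892 - 1*(-8891)) - 1*14150 = (20892 + 8891) - 14150 = 29783 - 14150 = 15633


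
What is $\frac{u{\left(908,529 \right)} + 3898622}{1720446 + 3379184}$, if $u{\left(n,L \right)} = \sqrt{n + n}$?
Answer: $\frac{1949311}{2549815} + \frac{\sqrt{454}}{2549815} \approx 0.7645$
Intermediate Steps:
$u{\left(n,L \right)} = \sqrt{2} \sqrt{n}$ ($u{\left(n,L \right)} = \sqrt{2 n} = \sqrt{2} \sqrt{n}$)
$\frac{u{\left(908,529 \right)} + 3898622}{1720446 + 3379184} = \frac{\sqrt{2} \sqrt{908} + 3898622}{1720446 + 3379184} = \frac{\sqrt{2} \cdot 2 \sqrt{227} + 3898622}{5099630} = \left(2 \sqrt{454} + 3898622\right) \frac{1}{5099630} = \left(3898622 + 2 \sqrt{454}\right) \frac{1}{5099630} = \frac{1949311}{2549815} + \frac{\sqrt{454}}{2549815}$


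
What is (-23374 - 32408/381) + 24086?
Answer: 238864/381 ≈ 626.94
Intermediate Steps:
(-23374 - 32408/381) + 24086 = -8937902/381 + 24086 = 238864/381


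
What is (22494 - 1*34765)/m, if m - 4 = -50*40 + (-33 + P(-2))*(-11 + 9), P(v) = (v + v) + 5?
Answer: 1753/276 ≈ 6.3514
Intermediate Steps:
P(v) = 5 + 2*v (P(v) = 2*v + 5 = 5 + 2*v)
m = -1932 (m = 4 + (-50*40 + (-33 + (5 + 2*(-2)))*(-11 + 9)) = 4 + (-2000 + (-33 + (5 - 4))*(-2)) = 4 + (-2000 + (-33 + 1)*(-2)) = 4 + (-2000 - 32*(-2)) = 4 + (-2000 + 64) = 4 - 1936 = -1932)
(22494 - 1*34765)/m = (22494 - 1*34765)/(-1932) = (22494 - 34765)*(-1/1932) = -12271*(-1/1932) = 1753/276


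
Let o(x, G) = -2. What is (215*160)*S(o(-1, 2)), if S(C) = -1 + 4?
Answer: 103200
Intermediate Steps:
S(C) = 3
(215*160)*S(o(-1, 2)) = (215*160)*3 = 34400*3 = 103200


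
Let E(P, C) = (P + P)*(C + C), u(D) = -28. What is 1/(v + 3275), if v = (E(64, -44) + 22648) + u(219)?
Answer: 1/14631 ≈ 6.8348e-5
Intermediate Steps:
E(P, C) = 4*C*P (E(P, C) = (2*P)*(2*C) = 4*C*P)
v = 11356 (v = (4*(-44)*64 + 22648) - 28 = (-11264 + 22648) - 28 = 11384 - 28 = 11356)
1/(v + 3275) = 1/(11356 + 3275) = 1/14631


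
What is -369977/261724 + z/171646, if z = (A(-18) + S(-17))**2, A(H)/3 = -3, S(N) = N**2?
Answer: -21492955271/22461938852 ≈ -0.95686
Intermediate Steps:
A(H) = -9 (A(H) = 3*(-3) = -9)
z = 78400 (z = (-9 + (-17)**2)**2 = (-9 + 289)**2 = 280**2 = 78400)
-369977/261724 + z/171646 = -369977/261724 + 78400/171646 = -369977*1/261724 + 78400*(1/171646) = -369977/261724 + 39200/85823 = -21492955271/22461938852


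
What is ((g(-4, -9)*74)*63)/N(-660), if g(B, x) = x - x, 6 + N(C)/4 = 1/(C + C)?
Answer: 0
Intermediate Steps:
N(C) = -24 + 2/C (N(C) = -24 + 4/(C + C) = -24 + 4/((2*C)) = -24 + 4*(1/(2*C)) = -24 + 2/C)
g(B, x) = 0
((g(-4, -9)*74)*63)/N(-660) = ((0*74)*63)/(-24 + 2/(-660)) = (0*63)/(-24 + 2*(-1/660)) = 0/(-24 - 1/330) = 0/(-7921/330) = 0*(-330/7921) = 0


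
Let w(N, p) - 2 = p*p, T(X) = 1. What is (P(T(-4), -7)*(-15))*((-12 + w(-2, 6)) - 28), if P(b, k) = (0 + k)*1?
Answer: -210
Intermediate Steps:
P(b, k) = k (P(b, k) = k*1 = k)
w(N, p) = 2 + p**2 (w(N, p) = 2 + p*p = 2 + p**2)
(P(T(-4), -7)*(-15))*((-12 + w(-2, 6)) - 28) = (-7*(-15))*((-12 + (2 + 6**2)) - 28) = 105*((-12 + (2 + 36)) - 28) = 105*((-12 + 38) - 28) = 105*(26 - 28) = 105*(-2) = -210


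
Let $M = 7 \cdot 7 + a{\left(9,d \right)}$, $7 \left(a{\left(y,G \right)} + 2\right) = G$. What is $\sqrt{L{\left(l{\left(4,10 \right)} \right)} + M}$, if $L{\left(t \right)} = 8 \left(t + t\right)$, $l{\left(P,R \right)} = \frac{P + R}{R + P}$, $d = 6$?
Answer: $\frac{\sqrt{3129}}{7} \approx 7.9911$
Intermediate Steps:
$l{\left(P,R \right)} = 1$ ($l{\left(P,R \right)} = \frac{P + R}{P + R} = 1$)
$L{\left(t \right)} = 16 t$ ($L{\left(t \right)} = 8 \cdot 2 t = 16 t$)
$a{\left(y,G \right)} = -2 + \frac{G}{7}$
$M = \frac{335}{7}$ ($M = 7 \cdot 7 + \left(-2 + \frac{1}{7} \cdot 6\right) = 49 + \left(-2 + \frac{6}{7}\right) = 49 - \frac{8}{7} = \frac{335}{7} \approx 47.857$)
$\sqrt{L{\left(l{\left(4,10 \right)} \right)} + M} = \sqrt{16 \cdot 1 + \frac{335}{7}} = \sqrt{16 + \frac{335}{7}} = \sqrt{\frac{447}{7}} = \frac{\sqrt{3129}}{7}$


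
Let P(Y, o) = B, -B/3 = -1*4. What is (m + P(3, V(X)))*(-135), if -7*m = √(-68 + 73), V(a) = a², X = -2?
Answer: -1620 + 135*√5/7 ≈ -1576.9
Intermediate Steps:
B = 12 (B = -(-3)*4 = -3*(-4) = 12)
P(Y, o) = 12
m = -√5/7 (m = -√(-68 + 73)/7 = -√5/7 ≈ -0.31944)
(m + P(3, V(X)))*(-135) = (-√5/7 + 12)*(-135) = (12 - √5/7)*(-135) = -1620 + 135*√5/7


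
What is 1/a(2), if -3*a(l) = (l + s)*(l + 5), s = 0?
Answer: -3/14 ≈ -0.21429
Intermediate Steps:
a(l) = -l*(5 + l)/3 (a(l) = -(l + 0)*(l + 5)/3 = -l*(5 + l)/3)
1/a(2) = 1/((⅓)*2*(-5 - 1*2)) = 1/((⅓)*2*(-5 - 2)) = 1/((⅓)*2*(-7)) = 1/(-14/3) = -3/14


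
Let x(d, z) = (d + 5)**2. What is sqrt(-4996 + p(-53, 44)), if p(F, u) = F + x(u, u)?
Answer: 2*I*sqrt(662) ≈ 51.459*I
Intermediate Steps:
x(d, z) = (5 + d)**2
p(F, u) = F + (5 + u)**2
sqrt(-4996 + p(-53, 44)) = sqrt(-4996 + (-53 + (5 + 44)**2)) = sqrt(-4996 + (-53 + 49**2)) = sqrt(-4996 + (-53 + 2401)) = sqrt(-4996 + 2348) = sqrt(-2648) = 2*I*sqrt(662)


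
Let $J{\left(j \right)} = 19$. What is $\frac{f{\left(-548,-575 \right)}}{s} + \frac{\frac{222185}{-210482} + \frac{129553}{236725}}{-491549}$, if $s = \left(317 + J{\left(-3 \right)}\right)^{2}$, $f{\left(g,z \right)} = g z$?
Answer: $\frac{964682679484272268223}{345632419646181057600} \approx 2.7911$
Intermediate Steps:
$s = 112896$ ($s = \left(317 + 19\right)^{2} = 336^{2} = 112896$)
$\frac{f{\left(-548,-575 \right)}}{s} + \frac{\frac{222185}{-210482} + \frac{129553}{236725}}{-491549} = \frac{\left(-548\right) \left(-575\right)}{112896} + \frac{\frac{222185}{-210482} + \frac{129553}{236725}}{-491549} = 315100 \cdot \frac{1}{112896} + \left(222185 \left(- \frac{1}{210482}\right) + 129553 \cdot \frac{1}{236725}\right) \left(- \frac{1}{491549}\right) = \frac{78775}{28224} + \left(- \frac{222185}{210482} + \frac{129553}{236725}\right) \left(- \frac{1}{491549}\right) = \frac{78775}{28224} - - \frac{25328169579}{24492093228896050} = \frac{78775}{28224} + \frac{25328169579}{24492093228896050} = \frac{964682679484272268223}{345632419646181057600}$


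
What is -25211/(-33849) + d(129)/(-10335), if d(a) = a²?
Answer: -100908508/116609805 ≈ -0.86535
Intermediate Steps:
-25211/(-33849) + d(129)/(-10335) = -25211/(-33849) + 129²/(-10335) = -25211*(-1/33849) + 16641*(-1/10335) = 25211/33849 - 5547/3445 = -100908508/116609805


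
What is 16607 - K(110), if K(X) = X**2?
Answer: 4507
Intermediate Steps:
16607 - K(110) = 16607 - 1*110**2 = 16607 - 1*12100 = 16607 - 12100 = 4507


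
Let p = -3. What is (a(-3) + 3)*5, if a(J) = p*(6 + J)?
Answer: -30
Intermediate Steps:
a(J) = -18 - 3*J (a(J) = -3*(6 + J) = -18 - 3*J)
(a(-3) + 3)*5 = ((-18 - 3*(-3)) + 3)*5 = ((-18 + 9) + 3)*5 = (-9 + 3)*5 = -6*5 = -30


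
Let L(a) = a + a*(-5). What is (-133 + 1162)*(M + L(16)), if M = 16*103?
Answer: 1629936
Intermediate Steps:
M = 1648
L(a) = -4*a (L(a) = a - 5*a = -4*a)
(-133 + 1162)*(M + L(16)) = (-133 + 1162)*(1648 - 4*16) = 1029*(1648 - 64) = 1029*1584 = 1629936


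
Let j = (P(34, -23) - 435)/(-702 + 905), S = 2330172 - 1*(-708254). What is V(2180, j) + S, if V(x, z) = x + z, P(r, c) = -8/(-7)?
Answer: 4320698089/1421 ≈ 3.0406e+6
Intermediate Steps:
P(r, c) = 8/7 (P(r, c) = -8*(-1/7) = 8/7)
S = 3038426 (S = 2330172 + 708254 = 3038426)
j = -3037/1421 (j = (8/7 - 435)/(-702 + 905) = -3037/7/203 = -3037/7*1/203 = -3037/1421 ≈ -2.1372)
V(2180, j) + S = (2180 - 3037/1421) + 3038426 = 3094743/1421 + 3038426 = 4320698089/1421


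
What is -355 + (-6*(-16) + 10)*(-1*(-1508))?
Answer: 159493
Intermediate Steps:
-355 + (-6*(-16) + 10)*(-1*(-1508)) = -355 + (96 + 10)*1508 = -355 + 106*1508 = -355 + 159848 = 159493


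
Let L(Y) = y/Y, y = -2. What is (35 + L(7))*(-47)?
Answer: -11421/7 ≈ -1631.6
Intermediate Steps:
L(Y) = -2/Y
(35 + L(7))*(-47) = (35 - 2/7)*(-47) = (243/7)*(-47) = -11421/7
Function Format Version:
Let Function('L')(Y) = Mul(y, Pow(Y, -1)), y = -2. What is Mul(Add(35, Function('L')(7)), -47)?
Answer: Rational(-11421, 7) ≈ -1631.6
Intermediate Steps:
Function('L')(Y) = Mul(-2, Pow(Y, -1))
Mul(Add(35, Function('L')(7)), -47) = Mul(Add(35, Mul(-2, Pow(7, -1))), -47) = Mul(Add(35, Mul(-2, Rational(1, 7))), -47) = Mul(Add(35, Rational(-2, 7)), -47) = Mul(Rational(243, 7), -47) = Rational(-11421, 7)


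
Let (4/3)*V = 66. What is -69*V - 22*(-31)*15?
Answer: 13629/2 ≈ 6814.5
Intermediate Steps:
V = 99/2 (V = (¾)*66 = 99/2 ≈ 49.500)
-69*V - 22*(-31)*15 = -69*99/2 - 22*(-31)*15 = -6831/2 - (-682)*15 = -6831/2 - 1*(-10230) = -6831/2 + 10230 = 13629/2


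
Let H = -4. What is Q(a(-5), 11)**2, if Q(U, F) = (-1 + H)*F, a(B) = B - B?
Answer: 3025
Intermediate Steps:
a(B) = 0
Q(U, F) = -5*F (Q(U, F) = (-1 - 4)*F = -5*F)
Q(a(-5), 11)**2 = (-5*11)**2 = (-55)**2 = 3025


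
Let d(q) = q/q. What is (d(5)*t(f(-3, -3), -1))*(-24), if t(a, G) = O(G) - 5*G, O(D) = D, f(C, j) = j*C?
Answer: -96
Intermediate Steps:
f(C, j) = C*j
t(a, G) = -4*G (t(a, G) = G - 5*G = -4*G)
d(q) = 1
(d(5)*t(f(-3, -3), -1))*(-24) = (1*(-4*(-1)))*(-24) = (1*4)*(-24) = 4*(-24) = -96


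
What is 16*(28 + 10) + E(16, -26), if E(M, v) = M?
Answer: 624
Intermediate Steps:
16*(28 + 10) + E(16, -26) = 16*(28 + 10) + 16 = 16*38 + 16 = 608 + 16 = 624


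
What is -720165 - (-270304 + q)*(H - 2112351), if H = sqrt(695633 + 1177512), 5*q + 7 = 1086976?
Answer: -558828170226/5 + 264551*sqrt(1873145)/5 ≈ -1.1169e+11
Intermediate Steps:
q = 1086969/5 (q = -7/5 + (1/5)*1086976 = -7/5 + 1086976/5 = 1086969/5 ≈ 2.1739e+5)
H = sqrt(1873145) ≈ 1368.6
-720165 - (-270304 + q)*(H - 2112351) = -720165 - (-270304 + 1086969/5)*(sqrt(1873145) - 2112351) = -720165 - (-264551)*(-2112351 + sqrt(1873145))/5 = -720165 - (558824569401/5 - 264551*sqrt(1873145)/5) = -720165 + (-558824569401/5 + 264551*sqrt(1873145)/5) = -558828170226/5 + 264551*sqrt(1873145)/5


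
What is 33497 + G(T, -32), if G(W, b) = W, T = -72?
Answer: 33425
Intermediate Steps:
33497 + G(T, -32) = 33497 - 72 = 33425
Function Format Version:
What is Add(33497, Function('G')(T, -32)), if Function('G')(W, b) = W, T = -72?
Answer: 33425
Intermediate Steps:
Add(33497, Function('G')(T, -32)) = Add(33497, -72) = 33425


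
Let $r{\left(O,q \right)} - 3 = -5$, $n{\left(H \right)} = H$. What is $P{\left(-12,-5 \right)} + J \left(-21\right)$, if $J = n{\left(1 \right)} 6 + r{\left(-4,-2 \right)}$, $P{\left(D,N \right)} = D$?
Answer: $-96$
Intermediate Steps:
$r{\left(O,q \right)} = -2$ ($r{\left(O,q \right)} = 3 - 5 = -2$)
$J = 4$ ($J = 1 \cdot 6 - 2 = 6 - 2 = 4$)
$P{\left(-12,-5 \right)} + J \left(-21\right) = -12 + 4 \left(-21\right) = -12 - 84 = -96$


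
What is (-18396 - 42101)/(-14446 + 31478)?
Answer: -60497/17032 ≈ -3.5520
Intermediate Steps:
(-18396 - 42101)/(-14446 + 31478) = -60497/17032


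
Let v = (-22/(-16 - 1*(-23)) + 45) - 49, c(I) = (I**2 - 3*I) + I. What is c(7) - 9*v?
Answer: 695/7 ≈ 99.286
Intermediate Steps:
c(I) = I**2 - 2*I
v = -50/7 (v = (-22/(-16 + 23) + 45) - 49 = (-22/7 + 45) - 49 = 293/7 - 49 = -50/7 ≈ -7.1429)
c(7) - 9*v = 7*(-2 + 7) - 9*(-50/7) = 7*5 + 450/7 = 35 + 450/7 = 695/7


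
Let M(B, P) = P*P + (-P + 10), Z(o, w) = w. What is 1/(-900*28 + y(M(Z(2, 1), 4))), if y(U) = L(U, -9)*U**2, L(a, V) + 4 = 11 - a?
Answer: -1/32460 ≈ -3.0807e-5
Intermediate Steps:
L(a, V) = 7 - a (L(a, V) = -4 + (11 - a) = 7 - a)
M(B, P) = 10 + P**2 - P (M(B, P) = P**2 + (10 - P) = 10 + P**2 - P)
y(U) = U**2*(7 - U) (y(U) = (7 - U)*U**2 = U**2*(7 - U))
1/(-900*28 + y(M(Z(2, 1), 4))) = 1/(-900*28 + (10 + 4**2 - 1*4)**2*(7 - (10 + 4**2 - 1*4))) = 1/(-25200 + (10 + 16 - 4)**2*(7 - (10 + 16 - 4))) = 1/(-25200 + 22**2*(7 - 1*22)) = 1/(-25200 + 484*(7 - 22)) = 1/(-25200 + 484*(-15)) = 1/(-25200 - 7260) = 1/(-32460) = -1/32460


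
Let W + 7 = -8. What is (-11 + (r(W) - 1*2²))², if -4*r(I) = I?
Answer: 2025/16 ≈ 126.56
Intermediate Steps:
W = -15 (W = -7 - 8 = -15)
r(I) = -I/4
(-11 + (r(W) - 1*2²))² = (-11 + (-¼*(-15) - 1*2²))² = (-11 + (15/4 - 1*4))² = (-11 + (15/4 - 4))² = (-11 - ¼)² = (-45/4)² = 2025/16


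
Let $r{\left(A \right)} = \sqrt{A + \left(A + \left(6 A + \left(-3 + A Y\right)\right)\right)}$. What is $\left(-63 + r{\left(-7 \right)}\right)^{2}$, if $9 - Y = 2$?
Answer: $3861 - 756 i \sqrt{3} \approx 3861.0 - 1309.4 i$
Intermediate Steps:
$Y = 7$ ($Y = 9 - 2 = 7$)
$r{\left(A \right)} = \sqrt{-3 + 15 A}$ ($r{\left(A \right)} = \sqrt{A + \left(A + \left(6 A + \left(-3 + A 7\right)\right)\right)} = \sqrt{A + \left(A + \left(6 A + \left(-3 + 7 A\right)\right)\right)} = \sqrt{A + \left(A + \left(-3 + 13 A\right)\right)} = \sqrt{A + \left(-3 + 14 A\right)} = \sqrt{-3 + 15 A}$)
$\left(-63 + r{\left(-7 \right)}\right)^{2} = \left(-63 + \sqrt{-3 + 15 \left(-7\right)}\right)^{2} = \left(-63 + \sqrt{-3 - 105}\right)^{2} = \left(-63 + \sqrt{-108}\right)^{2} = \left(-63 + 6 i \sqrt{3}\right)^{2}$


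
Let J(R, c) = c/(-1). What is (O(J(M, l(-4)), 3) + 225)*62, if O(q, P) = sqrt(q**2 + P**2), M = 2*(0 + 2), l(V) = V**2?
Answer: 13950 + 62*sqrt(265) ≈ 14959.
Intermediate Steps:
M = 4 (M = 2*2 = 4)
J(R, c) = -c (J(R, c) = c*(-1) = -c)
O(q, P) = sqrt(P**2 + q**2)
(O(J(M, l(-4)), 3) + 225)*62 = (sqrt(3**2 + (-1*(-4)**2)**2) + 225)*62 = (sqrt(9 + (-1*16)**2) + 225)*62 = (sqrt(9 + (-16)**2) + 225)*62 = (sqrt(9 + 256) + 225)*62 = (sqrt(265) + 225)*62 = (225 + sqrt(265))*62 = 13950 + 62*sqrt(265)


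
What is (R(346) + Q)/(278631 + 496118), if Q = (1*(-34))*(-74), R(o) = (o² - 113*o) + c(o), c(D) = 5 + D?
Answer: 83485/774749 ≈ 0.10776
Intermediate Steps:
R(o) = 5 + o² - 112*o (R(o) = (o² - 113*o) + (5 + o) = 5 + o² - 112*o)
Q = 2516 (Q = -34*(-74) = 2516)
(R(346) + Q)/(278631 + 496118) = ((5 + 346² - 112*346) + 2516)/(278631 + 496118) = ((5 + 119716 - 38752) + 2516)/774749 = (80969 + 2516)*(1/774749) = 83485*(1/774749) = 83485/774749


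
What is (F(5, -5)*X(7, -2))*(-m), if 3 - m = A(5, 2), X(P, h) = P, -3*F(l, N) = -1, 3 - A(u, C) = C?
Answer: -14/3 ≈ -4.6667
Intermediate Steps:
A(u, C) = 3 - C
F(l, N) = ⅓ (F(l, N) = -⅓*(-1) = ⅓)
m = 2 (m = 3 - (3 - 1*2) = 3 - (3 - 2) = 3 - 1*1 = 3 - 1 = 2)
(F(5, -5)*X(7, -2))*(-m) = ((⅓)*7)*(-1*2) = (7/3)*(-2) = -14/3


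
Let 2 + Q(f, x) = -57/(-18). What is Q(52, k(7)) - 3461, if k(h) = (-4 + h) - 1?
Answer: -20759/6 ≈ -3459.8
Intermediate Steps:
k(h) = -5 + h
Q(f, x) = 7/6 (Q(f, x) = -2 - 57/(-18) = -2 - 57*(-1/18) = -2 + 19/6 = 7/6)
Q(52, k(7)) - 3461 = 7/6 - 3461 = -20759/6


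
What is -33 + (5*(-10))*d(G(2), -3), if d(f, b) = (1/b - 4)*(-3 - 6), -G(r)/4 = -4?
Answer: -1983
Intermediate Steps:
G(r) = 16 (G(r) = -4*(-4) = 16)
d(f, b) = 36 - 9/b (d(f, b) = (-4 + 1/b)*(-9) = 36 - 9/b)
-33 + (5*(-10))*d(G(2), -3) = -33 + (5*(-10))*(36 - 9/(-3)) = -33 - 50*(36 - 9*(-⅓)) = -33 - 50*(36 + 3) = -33 - 50*39 = -33 - 1950 = -1983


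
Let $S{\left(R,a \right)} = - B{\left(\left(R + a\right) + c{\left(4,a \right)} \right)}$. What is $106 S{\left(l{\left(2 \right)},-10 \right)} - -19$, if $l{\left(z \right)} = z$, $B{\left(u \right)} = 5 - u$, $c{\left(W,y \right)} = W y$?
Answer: $-5599$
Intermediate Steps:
$S{\left(R,a \right)} = -5 + R + 5 a$ ($S{\left(R,a \right)} = - (5 - \left(\left(R + a\right) + 4 a\right)) = - (5 - \left(R + 5 a\right)) = - (5 - R - 5 a) = -5 + R + 5 a$)
$106 S{\left(l{\left(2 \right)},-10 \right)} - -19 = 106 \left(-5 + 2 + 5 \left(-10\right)\right) - -19 = 106 \left(-5 + 2 - 50\right) + \left(-18 + 37\right) = 106 \left(-53\right) + 19 = -5618 + 19 = -5599$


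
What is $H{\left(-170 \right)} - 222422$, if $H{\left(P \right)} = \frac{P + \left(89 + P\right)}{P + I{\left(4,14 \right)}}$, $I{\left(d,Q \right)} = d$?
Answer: $- \frac{36921801}{166} \approx -2.2242 \cdot 10^{5}$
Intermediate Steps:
$H{\left(P \right)} = \frac{89 + 2 P}{4 + P}$ ($H{\left(P \right)} = \frac{P + \left(89 + P\right)}{P + 4} = \frac{89 + 2 P}{4 + P}$)
$H{\left(-170 \right)} - 222422 = \frac{89 + 2 \left(-170\right)}{4 - 170} - 222422 = \frac{89 - 340}{-166} - 222422 = \left(- \frac{1}{166}\right) \left(-251\right) - 222422 = \frac{251}{166} - 222422 = - \frac{36921801}{166}$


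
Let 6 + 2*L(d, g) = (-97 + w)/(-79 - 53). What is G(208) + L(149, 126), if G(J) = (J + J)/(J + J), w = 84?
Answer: -515/264 ≈ -1.9508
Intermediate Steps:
L(d, g) = -779/264 (L(d, g) = -3 + ((-97 + 84)/(-79 - 53))/2 = -3 + (-13/(-132))/2 = -3 + (-13*(-1/132))/2 = -3 + (1/2)*(13/132) = -3 + 13/264 = -779/264)
G(J) = 1 (G(J) = (2*J)/((2*J)) = (2*J)*(1/(2*J)) = 1)
G(208) + L(149, 126) = 1 - 779/264 = -515/264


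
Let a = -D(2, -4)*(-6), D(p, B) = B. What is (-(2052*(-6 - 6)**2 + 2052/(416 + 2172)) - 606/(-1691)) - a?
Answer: -323260842129/1094077 ≈ -2.9546e+5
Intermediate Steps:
a = -24 (a = -1*(-4)*(-6) = 4*(-6) = -24)
(-(2052*(-6 - 6)**2 + 2052/(416 + 2172)) - 606/(-1691)) - a = (-(2052*(-6 - 6)**2 + 2052/(416 + 2172)) - 606/(-1691)) - 1*(-24) = (-2052/(1/(1/2588 + (-12)**2)) - 606*(-1/1691)) + 24 = (-2052/(1/(1/2588 + 144)) + 606/1691) + 24 = (-2052/(1/(372673/2588)) + 606/1691) + 24 = (-2052/2588/372673 + 606/1691) + 24 = (-2052*372673/2588 + 606/1691) + 24 = (-191181249/647 + 606/1691) + 24 = -323287099977/1094077 + 24 = -323260842129/1094077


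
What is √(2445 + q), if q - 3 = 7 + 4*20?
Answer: 13*√15 ≈ 50.349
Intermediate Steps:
q = 90 (q = 3 + (7 + 4*20) = 3 + (7 + 80) = 3 + 87 = 90)
√(2445 + q) = √(2445 + 90) = √2535 = 13*√15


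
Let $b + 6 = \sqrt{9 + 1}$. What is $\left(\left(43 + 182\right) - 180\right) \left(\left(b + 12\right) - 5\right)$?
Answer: $45 + 45 \sqrt{10} \approx 187.3$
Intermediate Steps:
$b = -6 + \sqrt{10}$ ($b = -6 + \sqrt{9 + 1} = -6 + \sqrt{10} \approx -2.8377$)
$\left(\left(43 + 182\right) - 180\right) \left(\left(b + 12\right) - 5\right) = \left(\left(43 + 182\right) - 180\right) \left(\left(\left(-6 + \sqrt{10}\right) + 12\right) - 5\right) = \left(225 - 180\right) \left(\left(6 + \sqrt{10}\right) - 5\right) = 45 \left(1 + \sqrt{10}\right) = 45 + 45 \sqrt{10}$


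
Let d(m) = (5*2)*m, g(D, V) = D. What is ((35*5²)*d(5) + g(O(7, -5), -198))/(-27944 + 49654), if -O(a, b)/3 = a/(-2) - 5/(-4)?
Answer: 175027/86840 ≈ 2.0155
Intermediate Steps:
O(a, b) = -15/4 + 3*a/2 (O(a, b) = -3*(a/(-2) - 5/(-4)) = -3*(a*(-½) - 5*(-¼)) = -3*(-a/2 + 5/4) = -3*(5/4 - a/2) = -15/4 + 3*a/2)
d(m) = 10*m
((35*5²)*d(5) + g(O(7, -5), -198))/(-27944 + 49654) = ((35*5²)*(10*5) + (-15/4 + (3/2)*7))/(-27944 + 49654) = ((35*25)*50 + (-15/4 + 21/2))/21710 = (875*50 + 27/4)*(1/21710) = (43750 + 27/4)*(1/21710) = (175027/4)*(1/21710) = 175027/86840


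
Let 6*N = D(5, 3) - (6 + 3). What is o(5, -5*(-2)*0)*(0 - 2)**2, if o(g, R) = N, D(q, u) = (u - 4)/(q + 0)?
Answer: -92/15 ≈ -6.1333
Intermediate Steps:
D(q, u) = (-4 + u)/q
N = -23/15 (N = ((-4 + 3)/5 - (6 + 3))/6 = ((1/5)*(-1) - 1*9)/6 = (-1/5 - 9)/6 = (1/6)*(-46/5) = -23/15 ≈ -1.5333)
o(g, R) = -23/15
o(5, -5*(-2)*0)*(0 - 2)**2 = -23*(0 - 2)**2/15 = -23/15*(-2)**2 = -23/15*4 = -92/15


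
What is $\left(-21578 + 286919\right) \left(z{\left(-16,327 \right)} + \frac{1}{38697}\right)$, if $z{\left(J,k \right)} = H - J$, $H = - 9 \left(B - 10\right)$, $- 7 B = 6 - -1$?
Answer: $\frac{393602947732}{12899} \approx 3.0514 \cdot 10^{7}$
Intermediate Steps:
$B = -1$ ($B = - \frac{6 - -1}{7} = - \frac{6 + 1}{7} = \left(- \frac{1}{7}\right) 7 = -1$)
$H = 99$ ($H = - 9 \left(-1 - 10\right) = \left(-9\right) \left(-11\right) = 99$)
$z{\left(J,k \right)} = 99 - J$
$\left(-21578 + 286919\right) \left(z{\left(-16,327 \right)} + \frac{1}{38697}\right) = \left(-21578 + 286919\right) \left(\left(99 - -16\right) + \frac{1}{38697}\right) = 265341 \left(\left(99 + 16\right) + \frac{1}{38697}\right) = 265341 \left(115 + \frac{1}{38697}\right) = 265341 \cdot \frac{4450156}{38697} = \frac{393602947732}{12899}$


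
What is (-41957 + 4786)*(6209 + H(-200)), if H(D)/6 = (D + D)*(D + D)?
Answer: -35914954739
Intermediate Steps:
H(D) = 24*D**2 (H(D) = 6*((D + D)*(D + D)) = 6*((2*D)*(2*D)) = 6*(4*D**2) = 24*D**2)
(-41957 + 4786)*(6209 + H(-200)) = (-41957 + 4786)*(6209 + 24*(-200)**2) = -37171*(6209 + 24*40000) = -37171*(6209 + 960000) = -37171*966209 = -35914954739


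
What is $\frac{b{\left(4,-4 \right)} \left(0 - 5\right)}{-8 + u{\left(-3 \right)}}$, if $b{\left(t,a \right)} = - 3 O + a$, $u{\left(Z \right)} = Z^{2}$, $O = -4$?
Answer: $-40$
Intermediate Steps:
$b{\left(t,a \right)} = 12 + a$ ($b{\left(t,a \right)} = \left(-3\right) \left(-4\right) + a = 12 + a$)
$\frac{b{\left(4,-4 \right)} \left(0 - 5\right)}{-8 + u{\left(-3 \right)}} = \frac{\left(12 - 4\right) \left(0 - 5\right)}{-8 + \left(-3\right)^{2}} = \frac{8 \left(0 - 5\right)}{-8 + 9} = \frac{8 \left(-5\right)}{1} = \left(-40\right) 1 = -40$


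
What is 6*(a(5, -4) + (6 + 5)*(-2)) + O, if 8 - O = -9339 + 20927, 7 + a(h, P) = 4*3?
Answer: -11682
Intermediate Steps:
a(h, P) = 5 (a(h, P) = -7 + 4*3 = -7 + 12 = 5)
O = -11580 (O = 8 - (-9339 + 20927) = 8 - 1*11588 = 8 - 11588 = -11580)
6*(a(5, -4) + (6 + 5)*(-2)) + O = 6*(5 + (6 + 5)*(-2)) - 11580 = 6*(5 + 11*(-2)) - 11580 = 6*(5 - 22) - 11580 = 6*(-17) - 11580 = -102 - 11580 = -11682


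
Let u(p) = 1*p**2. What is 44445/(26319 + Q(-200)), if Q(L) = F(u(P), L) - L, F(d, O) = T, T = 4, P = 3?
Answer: 14815/8841 ≈ 1.6757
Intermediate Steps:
u(p) = p**2
F(d, O) = 4
Q(L) = 4 - L
44445/(26319 + Q(-200)) = 44445/(26319 + (4 - 1*(-200))) = 44445/(26319 + (4 + 200)) = 44445/(26319 + 204) = 44445/26523 = 44445*(1/26523) = 14815/8841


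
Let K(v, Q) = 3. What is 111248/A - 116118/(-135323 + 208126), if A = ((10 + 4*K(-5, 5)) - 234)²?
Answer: 180023797/204503627 ≈ 0.88030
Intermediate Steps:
A = 44944 (A = ((10 + 4*3) - 234)² = ((10 + 12) - 234)² = (22 - 234)² = (-212)² = 44944)
111248/A - 116118/(-135323 + 208126) = 111248/44944 - 116118/(-135323 + 208126) = 111248*(1/44944) - 116118/72803 = 6953/2809 - 116118*1/72803 = 6953/2809 - 116118/72803 = 180023797/204503627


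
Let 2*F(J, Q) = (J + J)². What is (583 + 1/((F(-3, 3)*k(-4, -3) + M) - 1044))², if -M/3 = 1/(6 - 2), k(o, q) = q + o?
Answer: 7453910134225/21930489 ≈ 3.3989e+5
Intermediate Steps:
k(o, q) = o + q
M = -¾ (M = -3/(6 - 2) = -3/4 = -3*¼ = -¾ ≈ -0.75000)
F(J, Q) = 2*J² (F(J, Q) = (J + J)²/2 = (2*J)²/2 = (4*J²)/2 = 2*J²)
(583 + 1/((F(-3, 3)*k(-4, -3) + M) - 1044))² = (583 + 1/(((2*(-3)²)*(-4 - 3) - ¾) - 1044))² = (583 + 1/(((2*9)*(-7) - ¾) - 1044))² = (583 + 1/((18*(-7) - ¾) - 1044))² = (583 + 1/((-126 - ¾) - 1044))² = (583 + 1/(-507/4 - 1044))² = (583 + 1/(-4683/4))² = (583 - 4/4683)² = (2730185/4683)² = 7453910134225/21930489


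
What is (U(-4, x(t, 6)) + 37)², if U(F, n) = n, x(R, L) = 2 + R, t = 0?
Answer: 1521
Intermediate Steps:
(U(-4, x(t, 6)) + 37)² = ((2 + 0) + 37)² = (2 + 37)² = 39² = 1521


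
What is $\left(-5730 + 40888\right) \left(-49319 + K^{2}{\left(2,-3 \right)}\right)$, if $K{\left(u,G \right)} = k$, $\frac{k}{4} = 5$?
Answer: $-1719894202$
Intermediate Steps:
$k = 20$ ($k = 4 \cdot 5 = 20$)
$K{\left(u,G \right)} = 20$
$\left(-5730 + 40888\right) \left(-49319 + K^{2}{\left(2,-3 \right)}\right) = \left(-5730 + 40888\right) \left(-49319 + 20^{2}\right) = 35158 \left(-49319 + 400\right) = 35158 \left(-48919\right) = -1719894202$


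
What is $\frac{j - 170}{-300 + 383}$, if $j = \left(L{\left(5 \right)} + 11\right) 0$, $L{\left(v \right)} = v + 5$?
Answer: $- \frac{170}{83} \approx -2.0482$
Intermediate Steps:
$L{\left(v \right)} = 5 + v$
$j = 0$ ($j = \left(\left(5 + 5\right) + 11\right) 0 = \left(10 + 11\right) 0 = 21 \cdot 0 = 0$)
$\frac{j - 170}{-300 + 383} = \frac{0 - 170}{-300 + 383} = \frac{0 - 170}{83} = \left(0 - 170\right) \frac{1}{83} = \left(-170\right) \frac{1}{83} = - \frac{170}{83}$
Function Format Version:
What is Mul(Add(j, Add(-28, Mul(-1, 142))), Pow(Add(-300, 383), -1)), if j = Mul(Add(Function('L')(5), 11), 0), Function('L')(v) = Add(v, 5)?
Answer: Rational(-170, 83) ≈ -2.0482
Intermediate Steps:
Function('L')(v) = Add(5, v)
j = 0 (j = Mul(Add(Add(5, 5), 11), 0) = Mul(Add(10, 11), 0) = Mul(21, 0) = 0)
Mul(Add(j, Add(-28, Mul(-1, 142))), Pow(Add(-300, 383), -1)) = Mul(Add(0, Add(-28, Mul(-1, 142))), Pow(Add(-300, 383), -1)) = Mul(Add(0, Add(-28, -142)), Pow(83, -1)) = Mul(Add(0, -170), Rational(1, 83)) = Mul(-170, Rational(1, 83)) = Rational(-170, 83)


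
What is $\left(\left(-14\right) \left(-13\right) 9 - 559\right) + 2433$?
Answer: $3512$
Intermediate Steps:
$\left(\left(-14\right) \left(-13\right) 9 - 559\right) + 2433 = \left(182 \cdot 9 - 559\right) + 2433 = \left(1638 - 559\right) + 2433 = 1079 + 2433 = 3512$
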